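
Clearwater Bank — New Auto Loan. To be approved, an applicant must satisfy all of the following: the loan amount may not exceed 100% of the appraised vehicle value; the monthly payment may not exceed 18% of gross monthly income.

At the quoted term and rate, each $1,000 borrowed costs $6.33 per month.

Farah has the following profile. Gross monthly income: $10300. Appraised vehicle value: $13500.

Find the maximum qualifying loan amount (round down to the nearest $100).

$13,500

Payment cap: 18% × $10,300 = $1,854/month.
At $6.33 per $1,000, that supports 1,854/6.33 × 1,000 ≈ $292,890 → $292,800.
LTV cap: 100% × $13,500 = $13,500 → $13,500.
Binding constraint: loan-to-value.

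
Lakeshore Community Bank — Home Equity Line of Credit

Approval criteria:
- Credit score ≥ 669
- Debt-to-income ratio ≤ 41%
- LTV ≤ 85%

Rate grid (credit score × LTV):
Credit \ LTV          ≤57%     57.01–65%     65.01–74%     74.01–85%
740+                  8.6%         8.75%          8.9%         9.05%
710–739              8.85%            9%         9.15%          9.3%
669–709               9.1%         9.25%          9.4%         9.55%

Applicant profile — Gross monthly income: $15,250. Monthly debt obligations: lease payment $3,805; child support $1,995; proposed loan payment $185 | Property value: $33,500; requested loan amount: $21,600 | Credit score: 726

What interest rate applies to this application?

Credit score 726 ≥ 669; Total monthly debts = (3,805 + 1,995 + 185) = 5,985. Debt-to-income = 5,985/15,250 = 39.2% — meets 41% limit
LTV: 21,600 ÷ 33,500 = 64.5%, within 85% cap
Credit 726 → row 710–739; LTV 64.5% → column 57.01–65%. Grid cell → 9%.

9%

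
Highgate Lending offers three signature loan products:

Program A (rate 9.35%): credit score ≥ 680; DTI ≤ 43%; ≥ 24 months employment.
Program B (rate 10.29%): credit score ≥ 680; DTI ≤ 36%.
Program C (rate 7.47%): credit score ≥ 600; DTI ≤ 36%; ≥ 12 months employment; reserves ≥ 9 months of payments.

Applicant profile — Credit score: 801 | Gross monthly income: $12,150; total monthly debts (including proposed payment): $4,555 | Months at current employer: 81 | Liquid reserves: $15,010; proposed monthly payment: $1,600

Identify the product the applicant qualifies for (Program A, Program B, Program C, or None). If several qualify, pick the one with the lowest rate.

DTI = 4,555/12,150 = 37.5%.
Reserves = 15,010/1,600 = 9.4 months.
Program A: score 801 ≥ 680; DTI 37.5% ≤ 43%; employment 81 ≥ 24 mo → qualifies.
Program B: score 801 ≥ 680; DTI 37.5% > 36% → does not qualify.
Program C: score 801 ≥ 600; DTI 37.5% > 36%; employment 81 ≥ 12 mo; reserves 9.4 ≥ 9 mo → does not qualify.

Program A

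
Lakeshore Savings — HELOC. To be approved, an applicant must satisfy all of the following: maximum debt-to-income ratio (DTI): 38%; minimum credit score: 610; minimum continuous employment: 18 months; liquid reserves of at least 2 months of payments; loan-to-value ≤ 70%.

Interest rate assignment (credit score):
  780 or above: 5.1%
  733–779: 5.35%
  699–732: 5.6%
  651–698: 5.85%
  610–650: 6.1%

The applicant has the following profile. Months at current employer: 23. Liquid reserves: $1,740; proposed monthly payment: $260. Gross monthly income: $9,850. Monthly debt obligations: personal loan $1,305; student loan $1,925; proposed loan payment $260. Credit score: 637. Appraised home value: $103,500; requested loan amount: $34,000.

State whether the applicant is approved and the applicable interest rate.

Approved at 6.1%

Credit score 637 ≥ 610 (meets minimum)
LTV = 34,000/103,500 = 32.9% ≤ 70%
Employment 23 ≥ 18 months
Liquid reserves cover 1,740/260 = 6.7 months — ≥ 2 required
Total monthly debts = (1,305 + 1,925 + 260) = 3,490. Debt-to-income = 3,490/9,850 = 35.4% — meets 38% limit
All requirements met. Score 637 falls in the 610–650 tier → 6.1%.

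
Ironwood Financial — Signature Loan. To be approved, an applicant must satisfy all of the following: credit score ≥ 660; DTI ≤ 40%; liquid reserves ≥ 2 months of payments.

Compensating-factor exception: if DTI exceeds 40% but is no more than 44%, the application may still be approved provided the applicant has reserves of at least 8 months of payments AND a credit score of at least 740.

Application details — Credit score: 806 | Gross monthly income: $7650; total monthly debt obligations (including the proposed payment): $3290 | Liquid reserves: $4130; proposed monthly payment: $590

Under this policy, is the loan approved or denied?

Denied

Credit score 806 ≥ 660 (meets base)
DTI = 3,290/7,650 = 43% > 40% — standard DTI limit exceeded.
Liquid reserves cover 4,130/590 = 7.0 months — ≥ 2 required
43% falls in the override range (40%–44%), so the compensating-factor test applies.
Reserves 7.0 < 8 months; credit score 806 ≥ 740.
Compensating-factor requirement not fully met.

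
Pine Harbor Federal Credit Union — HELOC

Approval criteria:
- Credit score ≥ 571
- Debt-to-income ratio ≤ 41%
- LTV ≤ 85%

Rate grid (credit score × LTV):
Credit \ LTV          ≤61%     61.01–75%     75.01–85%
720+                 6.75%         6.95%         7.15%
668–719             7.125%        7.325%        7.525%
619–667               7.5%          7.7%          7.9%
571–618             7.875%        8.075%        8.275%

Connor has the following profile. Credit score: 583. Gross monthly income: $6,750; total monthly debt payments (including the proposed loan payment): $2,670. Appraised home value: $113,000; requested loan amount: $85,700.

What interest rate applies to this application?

8.275%

Credit score 583 ≥ 571; Debt-to-income = 2,670/6,750 = 39.6% — meets 41% limit
LTV: 85,700 ÷ 113,000 = 75.8%, within 85% cap
Credit 583 → row 571–618; LTV 75.8% → column 75.01–85%. Grid cell → 8.275%.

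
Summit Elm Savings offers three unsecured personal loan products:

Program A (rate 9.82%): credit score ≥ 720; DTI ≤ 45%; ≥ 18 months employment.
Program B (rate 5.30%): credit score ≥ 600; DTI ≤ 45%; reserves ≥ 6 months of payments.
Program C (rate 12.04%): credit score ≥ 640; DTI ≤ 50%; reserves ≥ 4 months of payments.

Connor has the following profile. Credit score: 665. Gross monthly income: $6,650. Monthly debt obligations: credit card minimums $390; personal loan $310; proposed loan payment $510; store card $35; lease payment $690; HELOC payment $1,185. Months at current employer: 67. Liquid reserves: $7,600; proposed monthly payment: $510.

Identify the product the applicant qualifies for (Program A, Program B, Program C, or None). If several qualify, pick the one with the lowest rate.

Program C

Total debts = (390 + 310 + 510 + 35 + 690 + 1,185) = 3,120; DTI = 3,120/6,650 = 46.9%.
Reserves = 7,600/510 = 14.9 months.
Program A: score 665 < 720; DTI 46.9% > 45%; employment 67 ≥ 18 mo → does not qualify.
Program B: score 665 ≥ 600; DTI 46.9% > 45%; reserves 14.9 ≥ 6 mo → does not qualify.
Program C: score 665 ≥ 640; DTI 46.9% ≤ 50%; reserves 14.9 ≥ 4 mo → qualifies.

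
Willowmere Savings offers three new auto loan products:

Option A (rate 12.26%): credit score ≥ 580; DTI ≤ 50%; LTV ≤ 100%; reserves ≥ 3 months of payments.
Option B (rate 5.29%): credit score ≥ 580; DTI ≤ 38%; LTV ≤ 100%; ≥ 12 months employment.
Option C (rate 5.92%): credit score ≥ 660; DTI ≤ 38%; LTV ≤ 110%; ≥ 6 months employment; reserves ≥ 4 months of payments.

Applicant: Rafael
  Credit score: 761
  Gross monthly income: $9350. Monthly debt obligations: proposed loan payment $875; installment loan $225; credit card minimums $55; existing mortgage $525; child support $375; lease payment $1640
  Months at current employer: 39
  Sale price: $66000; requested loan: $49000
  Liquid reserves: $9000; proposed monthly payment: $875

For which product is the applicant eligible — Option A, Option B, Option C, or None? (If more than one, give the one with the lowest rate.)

Total debts = (875 + 225 + 55 + 525 + 375 + 1,640) = 3,695; DTI = 3,695/9,350 = 39.5%.
LTV = 49,000/66,000 = 74.2%.
Reserves = 9,000/875 = 10.3 months.
Option A: score 761 ≥ 580; DTI 39.5% ≤ 50%; LTV 74.2% ≤ 100%; reserves 10.3 ≥ 3 mo → qualifies.
Option B: score 761 ≥ 580; DTI 39.5% > 38%; LTV 74.2% ≤ 100%; employment 39 ≥ 12 mo → does not qualify.
Option C: score 761 ≥ 660; DTI 39.5% > 38%; LTV 74.2% ≤ 110%; employment 39 ≥ 6 mo; reserves 10.3 ≥ 4 mo → does not qualify.

Option A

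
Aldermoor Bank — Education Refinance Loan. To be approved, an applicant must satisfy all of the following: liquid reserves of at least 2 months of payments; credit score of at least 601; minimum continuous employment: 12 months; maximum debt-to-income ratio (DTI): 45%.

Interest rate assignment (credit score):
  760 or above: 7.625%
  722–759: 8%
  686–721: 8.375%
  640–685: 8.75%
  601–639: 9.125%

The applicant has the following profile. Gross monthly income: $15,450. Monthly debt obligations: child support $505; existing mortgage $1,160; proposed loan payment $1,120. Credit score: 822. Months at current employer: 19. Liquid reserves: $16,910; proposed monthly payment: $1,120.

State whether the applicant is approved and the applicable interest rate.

Approved at 7.625%

Credit score 822 ≥ 601 (meets minimum)
Reserves: 16,910 ÷ 1,120 = 15.1 months (meets 2-month minimum)
Employment 19 ≥ 12 months
Total monthly debts = (505 + 1,160 + 1,120) = 2,785. Debt-to-income = 2,785/15,450 = 18% — meets 45% limit
All requirements met. Score 822 falls in the 760 or above tier → 7.625%.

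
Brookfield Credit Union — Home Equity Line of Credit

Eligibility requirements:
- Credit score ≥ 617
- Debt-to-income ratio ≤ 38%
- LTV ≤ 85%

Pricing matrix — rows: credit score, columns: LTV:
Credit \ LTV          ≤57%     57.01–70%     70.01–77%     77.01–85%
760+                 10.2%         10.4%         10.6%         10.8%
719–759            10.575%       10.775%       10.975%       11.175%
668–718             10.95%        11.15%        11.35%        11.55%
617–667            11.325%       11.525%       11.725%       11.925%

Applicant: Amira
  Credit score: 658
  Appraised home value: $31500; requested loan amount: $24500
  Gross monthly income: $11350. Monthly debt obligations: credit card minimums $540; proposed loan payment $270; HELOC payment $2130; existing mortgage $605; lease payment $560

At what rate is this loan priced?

11.925%

Credit score 658 ≥ 617; Total monthly debts = (540 + 270 + 2,130 + 605 + 560) = 4,105. DTI: 4,105 ÷ 11,350 = 36.2%, within the 38% cap
Loan-to-value = 24,500/31,500 = 77.8% — pass (85% max)
Credit 658 → row 617–667; LTV 77.8% → column 77.01–85%. Grid cell → 11.925%.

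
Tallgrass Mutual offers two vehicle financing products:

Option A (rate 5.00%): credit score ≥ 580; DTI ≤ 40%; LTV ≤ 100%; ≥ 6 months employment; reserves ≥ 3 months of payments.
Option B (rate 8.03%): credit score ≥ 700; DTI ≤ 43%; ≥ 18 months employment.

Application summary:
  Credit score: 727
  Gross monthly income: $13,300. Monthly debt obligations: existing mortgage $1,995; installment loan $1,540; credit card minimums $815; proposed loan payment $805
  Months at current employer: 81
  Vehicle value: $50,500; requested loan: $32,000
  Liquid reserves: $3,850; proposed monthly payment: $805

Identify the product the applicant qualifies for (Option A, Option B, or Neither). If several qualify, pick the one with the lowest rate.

Option A

Total debts = (1,995 + 1,540 + 815 + 805) = 5,155; DTI = 5,155/13,300 = 38.8%.
LTV = 32,000/50,500 = 63.4%.
Reserves = 3,850/805 = 4.8 months.
Option A: score 727 ≥ 580; DTI 38.8% ≤ 40%; LTV 63.4% ≤ 100%; employment 81 ≥ 6 mo; reserves 4.8 ≥ 3 mo → qualifies.
Option B: score 727 ≥ 700; DTI 38.8% ≤ 43%; employment 81 ≥ 18 mo → qualifies.
Qualifying: Option A, Option B. Lowest rate is 5.00% → Option A.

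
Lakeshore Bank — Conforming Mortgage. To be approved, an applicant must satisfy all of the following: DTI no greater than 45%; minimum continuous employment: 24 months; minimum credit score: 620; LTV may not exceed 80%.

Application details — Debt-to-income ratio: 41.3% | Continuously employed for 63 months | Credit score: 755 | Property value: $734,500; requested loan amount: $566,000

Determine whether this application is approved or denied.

Approved

DTI 41.3% is within the 45% limit
Employment 63 ≥ 24 months
Credit score 755 ≥ 620 (meets)
LTV = 566,000/734,500 = 77.1% ≤ 80%
All criteria satisfied.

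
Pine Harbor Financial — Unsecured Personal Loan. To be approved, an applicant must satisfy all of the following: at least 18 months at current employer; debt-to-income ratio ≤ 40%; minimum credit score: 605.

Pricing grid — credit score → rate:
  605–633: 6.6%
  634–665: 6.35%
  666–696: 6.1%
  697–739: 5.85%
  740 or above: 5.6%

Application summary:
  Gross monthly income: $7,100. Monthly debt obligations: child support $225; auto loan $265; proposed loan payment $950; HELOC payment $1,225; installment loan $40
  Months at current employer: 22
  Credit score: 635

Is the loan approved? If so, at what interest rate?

Credit score 635 ≥ 605 (meets minimum)
Employment 22 ≥ 18 months
Total monthly debts = (225 + 265 + 950 + 1,225 + 40) = 2,705. Debt-to-income = 2,705/7,100 = 38.1% — meets 40% limit
All requirements met. Score 635 falls in the 634–665 tier → 6.35%.

Approved at 6.35%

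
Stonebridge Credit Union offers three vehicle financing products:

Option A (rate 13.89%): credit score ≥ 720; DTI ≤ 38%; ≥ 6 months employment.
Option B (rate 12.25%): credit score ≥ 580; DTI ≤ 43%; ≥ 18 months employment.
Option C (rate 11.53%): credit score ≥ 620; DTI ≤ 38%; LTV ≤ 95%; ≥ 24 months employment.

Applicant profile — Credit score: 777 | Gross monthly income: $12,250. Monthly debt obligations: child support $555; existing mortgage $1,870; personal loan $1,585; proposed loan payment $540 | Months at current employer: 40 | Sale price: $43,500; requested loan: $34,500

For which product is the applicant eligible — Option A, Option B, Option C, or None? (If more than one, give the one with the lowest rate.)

Total debts = (555 + 1,870 + 1,585 + 540) = 4,550; DTI = 4,550/12,250 = 37.1%.
LTV = 34,500/43,500 = 79.3%.
Option A: score 777 ≥ 720; DTI 37.1% ≤ 38%; employment 40 ≥ 6 mo → qualifies.
Option B: score 777 ≥ 580; DTI 37.1% ≤ 43%; employment 40 ≥ 18 mo → qualifies.
Option C: score 777 ≥ 620; DTI 37.1% ≤ 38%; LTV 79.3% ≤ 95%; employment 40 ≥ 24 mo → qualifies.
Qualifying: Option A, Option B, Option C. Lowest rate is 11.53% → Option C.

Option C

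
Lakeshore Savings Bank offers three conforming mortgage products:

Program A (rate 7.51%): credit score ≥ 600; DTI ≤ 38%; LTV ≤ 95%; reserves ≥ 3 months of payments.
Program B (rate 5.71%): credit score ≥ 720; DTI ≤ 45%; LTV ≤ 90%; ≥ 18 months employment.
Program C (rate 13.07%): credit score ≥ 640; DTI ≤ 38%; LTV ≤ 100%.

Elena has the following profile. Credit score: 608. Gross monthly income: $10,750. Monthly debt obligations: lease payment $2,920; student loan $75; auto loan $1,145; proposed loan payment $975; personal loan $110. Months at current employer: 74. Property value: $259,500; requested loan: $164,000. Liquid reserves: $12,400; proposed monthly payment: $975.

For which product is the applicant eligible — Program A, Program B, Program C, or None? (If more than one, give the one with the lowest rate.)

Total debts = (2,920 + 75 + 1,145 + 975 + 110) = 5,225; DTI = 5,225/10,750 = 48.6%.
LTV = 164,000/259,500 = 63.2%.
Reserves = 12,400/975 = 12.7 months.
Program A: score 608 ≥ 600; DTI 48.6% > 38%; LTV 63.2% ≤ 95%; reserves 12.7 ≥ 3 mo → does not qualify.
Program B: score 608 < 720; DTI 48.6% > 45%; LTV 63.2% ≤ 90%; employment 74 ≥ 18 mo → does not qualify.
Program C: score 608 < 640; DTI 48.6% > 38%; LTV 63.2% ≤ 100% → does not qualify.

None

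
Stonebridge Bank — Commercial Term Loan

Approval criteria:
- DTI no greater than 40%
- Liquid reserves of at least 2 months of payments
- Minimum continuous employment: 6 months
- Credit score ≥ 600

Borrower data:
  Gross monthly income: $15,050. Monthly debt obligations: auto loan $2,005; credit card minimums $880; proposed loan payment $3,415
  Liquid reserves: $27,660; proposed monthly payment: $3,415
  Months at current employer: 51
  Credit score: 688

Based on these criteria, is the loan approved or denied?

Denied

Total monthly debts = (2,005 + 880 + 3,415) = 6,300. DTI: 6,300 ÷ 15,050 = 41.9%, exceeds the 40% cap
Reserves = 27,660/3,415 = 8.1 months ≥ 2
Employment 51 ≥ 6 months
Credit score 688 ≥ 600 (meets)
Fails on DTI.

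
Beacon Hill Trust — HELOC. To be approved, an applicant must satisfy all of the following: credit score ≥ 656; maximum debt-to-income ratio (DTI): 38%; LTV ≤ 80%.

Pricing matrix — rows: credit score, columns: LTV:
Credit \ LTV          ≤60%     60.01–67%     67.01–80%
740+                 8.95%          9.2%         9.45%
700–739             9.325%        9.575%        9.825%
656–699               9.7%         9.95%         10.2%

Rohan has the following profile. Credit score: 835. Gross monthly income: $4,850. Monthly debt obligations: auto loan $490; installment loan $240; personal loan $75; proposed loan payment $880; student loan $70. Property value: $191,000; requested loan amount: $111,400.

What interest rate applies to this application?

Credit score 835 ≥ 656; Total monthly debts = (490 + 240 + 75 + 880 + 70) = 1,755. Debt-to-income = 1,755/4,850 = 36.2% — meets 38% limit
LTV = 111,400/191,000 = 58.3% ≤ 80%
Credit 835 → row 740+; LTV 58.3% → column ≤60%. Grid cell → 8.95%.

8.95%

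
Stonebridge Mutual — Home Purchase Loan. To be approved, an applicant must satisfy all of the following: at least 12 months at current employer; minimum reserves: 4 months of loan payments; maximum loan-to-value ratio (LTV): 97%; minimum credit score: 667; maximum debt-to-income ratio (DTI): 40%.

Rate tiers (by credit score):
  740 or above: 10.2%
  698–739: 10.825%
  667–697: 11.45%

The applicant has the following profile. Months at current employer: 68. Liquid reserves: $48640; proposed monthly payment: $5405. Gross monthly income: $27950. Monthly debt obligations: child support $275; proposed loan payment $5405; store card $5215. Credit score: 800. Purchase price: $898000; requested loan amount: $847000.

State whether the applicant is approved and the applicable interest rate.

Approved at 10.2%

Credit score 800 ≥ 667 (meets minimum)
Liquid reserves cover 48,640/5,405 = 9.0 months — ≥ 4 required
Employment 68 ≥ 12 months
LTV = 847,000/898,000 = 94.3% ≤ 97%
Total monthly debts = (275 + 5,405 + 5,215) = 10,895. Debt-to-income = 10,895/27,950 = 39% — meets 40% limit
All requirements met. Score 800 falls in the 740 or above tier → 10.2%.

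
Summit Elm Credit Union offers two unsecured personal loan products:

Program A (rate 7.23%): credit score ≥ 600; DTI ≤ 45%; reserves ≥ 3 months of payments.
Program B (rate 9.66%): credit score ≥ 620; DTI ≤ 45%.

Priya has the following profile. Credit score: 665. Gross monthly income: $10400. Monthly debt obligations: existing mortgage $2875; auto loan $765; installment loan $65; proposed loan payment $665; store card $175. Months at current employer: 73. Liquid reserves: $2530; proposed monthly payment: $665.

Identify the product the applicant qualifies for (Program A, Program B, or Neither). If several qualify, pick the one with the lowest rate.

Program A

Total debts = (2,875 + 765 + 65 + 665 + 175) = 4,545; DTI = 4,545/10,400 = 43.7%.
Reserves = 2,530/665 = 3.8 months.
Program A: score 665 ≥ 600; DTI 43.7% ≤ 45%; reserves 3.8 ≥ 3 mo → qualifies.
Program B: score 665 ≥ 620; DTI 43.7% ≤ 45% → qualifies.
Qualifying: Program A, Program B. Lowest rate is 7.23% → Program A.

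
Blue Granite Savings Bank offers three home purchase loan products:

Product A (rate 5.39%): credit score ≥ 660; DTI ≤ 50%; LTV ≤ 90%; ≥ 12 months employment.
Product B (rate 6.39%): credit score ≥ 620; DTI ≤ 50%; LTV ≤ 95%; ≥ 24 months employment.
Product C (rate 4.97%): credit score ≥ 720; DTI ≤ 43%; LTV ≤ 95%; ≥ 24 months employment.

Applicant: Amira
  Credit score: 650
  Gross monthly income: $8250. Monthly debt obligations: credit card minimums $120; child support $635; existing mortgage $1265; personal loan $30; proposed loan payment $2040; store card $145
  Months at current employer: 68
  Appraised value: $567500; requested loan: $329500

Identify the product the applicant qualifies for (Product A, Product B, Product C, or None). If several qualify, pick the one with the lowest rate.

None

Total debts = (120 + 635 + 1,265 + 30 + 2,040 + 145) = 4,235; DTI = 4,235/8,250 = 51.3%.
LTV = 329,500/567,500 = 58.1%.
Product A: score 650 < 660; DTI 51.3% > 50%; LTV 58.1% ≤ 90%; employment 68 ≥ 12 mo → does not qualify.
Product B: score 650 ≥ 620; DTI 51.3% > 50%; LTV 58.1% ≤ 95%; employment 68 ≥ 24 mo → does not qualify.
Product C: score 650 < 720; DTI 51.3% > 43%; LTV 58.1% ≤ 95%; employment 68 ≥ 24 mo → does not qualify.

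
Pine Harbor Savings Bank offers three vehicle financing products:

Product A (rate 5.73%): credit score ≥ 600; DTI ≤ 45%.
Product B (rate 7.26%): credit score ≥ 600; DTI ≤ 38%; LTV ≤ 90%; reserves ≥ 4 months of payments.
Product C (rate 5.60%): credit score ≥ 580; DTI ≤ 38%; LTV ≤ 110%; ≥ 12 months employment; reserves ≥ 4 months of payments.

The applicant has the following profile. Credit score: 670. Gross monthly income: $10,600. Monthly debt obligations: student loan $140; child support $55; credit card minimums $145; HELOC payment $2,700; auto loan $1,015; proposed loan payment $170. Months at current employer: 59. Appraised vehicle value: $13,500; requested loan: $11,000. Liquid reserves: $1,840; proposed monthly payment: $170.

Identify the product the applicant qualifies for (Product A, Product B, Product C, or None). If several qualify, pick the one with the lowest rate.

Product A

Total debts = (140 + 55 + 145 + 2,700 + 1,015 + 170) = 4,225; DTI = 4,225/10,600 = 39.9%.
LTV = 11,000/13,500 = 81.5%.
Reserves = 1,840/170 = 10.8 months.
Product A: score 670 ≥ 600; DTI 39.9% ≤ 45% → qualifies.
Product B: score 670 ≥ 600; DTI 39.9% > 38%; LTV 81.5% ≤ 90%; reserves 10.8 ≥ 4 mo → does not qualify.
Product C: score 670 ≥ 580; DTI 39.9% > 38%; LTV 81.5% ≤ 110%; employment 59 ≥ 12 mo; reserves 10.8 ≥ 4 mo → does not qualify.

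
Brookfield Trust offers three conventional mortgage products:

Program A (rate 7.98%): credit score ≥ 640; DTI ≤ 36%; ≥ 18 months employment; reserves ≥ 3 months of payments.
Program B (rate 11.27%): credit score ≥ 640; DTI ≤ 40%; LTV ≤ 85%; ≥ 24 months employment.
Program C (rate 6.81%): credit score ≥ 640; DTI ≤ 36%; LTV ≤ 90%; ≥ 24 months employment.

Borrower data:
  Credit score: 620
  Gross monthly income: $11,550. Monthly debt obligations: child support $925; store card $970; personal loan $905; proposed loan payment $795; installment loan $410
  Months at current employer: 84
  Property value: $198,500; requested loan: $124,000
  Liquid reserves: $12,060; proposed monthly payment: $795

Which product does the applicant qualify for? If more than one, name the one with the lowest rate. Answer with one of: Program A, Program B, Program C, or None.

None

Total debts = (925 + 970 + 905 + 795 + 410) = 4,005; DTI = 4,005/11,550 = 34.7%.
LTV = 124,000/198,500 = 62.5%.
Reserves = 12,060/795 = 15.2 months.
Program A: score 620 < 640; DTI 34.7% ≤ 36%; employment 84 ≥ 18 mo; reserves 15.2 ≥ 3 mo → does not qualify.
Program B: score 620 < 640; DTI 34.7% ≤ 40%; LTV 62.5% ≤ 85%; employment 84 ≥ 24 mo → does not qualify.
Program C: score 620 < 640; DTI 34.7% ≤ 36%; LTV 62.5% ≤ 90%; employment 84 ≥ 24 mo → does not qualify.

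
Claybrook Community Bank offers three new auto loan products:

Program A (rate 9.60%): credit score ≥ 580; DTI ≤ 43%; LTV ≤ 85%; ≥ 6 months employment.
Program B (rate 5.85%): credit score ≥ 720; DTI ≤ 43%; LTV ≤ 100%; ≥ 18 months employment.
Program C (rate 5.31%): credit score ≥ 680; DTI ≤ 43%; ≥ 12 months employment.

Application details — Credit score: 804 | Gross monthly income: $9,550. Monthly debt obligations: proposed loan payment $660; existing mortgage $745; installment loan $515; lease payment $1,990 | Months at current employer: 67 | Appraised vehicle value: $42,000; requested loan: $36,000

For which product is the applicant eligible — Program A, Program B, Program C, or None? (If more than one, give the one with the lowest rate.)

Total debts = (660 + 745 + 515 + 1,990) = 3,910; DTI = 3,910/9,550 = 40.9%.
LTV = 36,000/42,000 = 85.7%.
Program A: score 804 ≥ 580; DTI 40.9% ≤ 43%; LTV 85.7% > 85%; employment 67 ≥ 6 mo → does not qualify.
Program B: score 804 ≥ 720; DTI 40.9% ≤ 43%; LTV 85.7% ≤ 100%; employment 67 ≥ 18 mo → qualifies.
Program C: score 804 ≥ 680; DTI 40.9% ≤ 43%; employment 67 ≥ 12 mo → qualifies.
Qualifying: Program B, Program C. Lowest rate is 5.31% → Program C.

Program C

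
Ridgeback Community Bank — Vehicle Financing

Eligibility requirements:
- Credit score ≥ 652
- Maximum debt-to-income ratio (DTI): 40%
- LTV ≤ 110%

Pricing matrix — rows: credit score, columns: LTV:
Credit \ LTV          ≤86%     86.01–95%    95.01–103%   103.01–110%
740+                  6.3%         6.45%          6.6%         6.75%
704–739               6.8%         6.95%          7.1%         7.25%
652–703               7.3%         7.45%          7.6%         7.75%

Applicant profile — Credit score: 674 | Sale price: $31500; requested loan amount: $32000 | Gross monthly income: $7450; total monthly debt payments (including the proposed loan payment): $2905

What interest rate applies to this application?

Credit score 674 ≥ 652; DTI = 2,905/7,450 = 39% ≤ 40%
LTV: 32,000 ÷ 31,500 = 101.6%, within 110% cap
Credit 674 → row 652–703; LTV 101.6% → column 95.01–103%. Grid cell → 7.6%.

7.6%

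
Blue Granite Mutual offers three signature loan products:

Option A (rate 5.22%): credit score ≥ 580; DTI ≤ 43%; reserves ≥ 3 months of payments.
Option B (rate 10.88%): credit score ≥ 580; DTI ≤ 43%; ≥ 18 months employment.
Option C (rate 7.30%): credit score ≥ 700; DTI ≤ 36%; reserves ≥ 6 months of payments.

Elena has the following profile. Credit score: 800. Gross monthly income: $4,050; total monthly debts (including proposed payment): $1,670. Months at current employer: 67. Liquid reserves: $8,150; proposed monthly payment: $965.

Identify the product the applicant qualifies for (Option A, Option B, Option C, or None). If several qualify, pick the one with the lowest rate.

DTI = 1,670/4,050 = 41.2%.
Reserves = 8,150/965 = 8.4 months.
Option A: score 800 ≥ 580; DTI 41.2% ≤ 43%; reserves 8.4 ≥ 3 mo → qualifies.
Option B: score 800 ≥ 580; DTI 41.2% ≤ 43%; employment 67 ≥ 18 mo → qualifies.
Option C: score 800 ≥ 700; DTI 41.2% > 36%; reserves 8.4 ≥ 6 mo → does not qualify.
Qualifying: Option A, Option B. Lowest rate is 5.22% → Option A.

Option A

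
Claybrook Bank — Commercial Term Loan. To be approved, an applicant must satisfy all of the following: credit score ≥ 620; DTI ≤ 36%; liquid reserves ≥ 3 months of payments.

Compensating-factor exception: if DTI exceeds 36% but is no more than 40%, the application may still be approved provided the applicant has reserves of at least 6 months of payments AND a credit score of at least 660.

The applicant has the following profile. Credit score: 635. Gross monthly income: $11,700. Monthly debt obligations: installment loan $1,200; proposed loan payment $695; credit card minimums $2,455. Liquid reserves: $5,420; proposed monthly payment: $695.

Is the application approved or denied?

Credit score 635 ≥ 620 (meets base)
Total debts = (1,200 + 695 + 2,455) = 4,350. DTI = 4,350/11,700 = 37.2% > 36% — standard DTI limit exceeded.
Liquid reserves cover 5,420/695 = 7.8 months — ≥ 3 required
DTI 37.2% is within the 36%–40% exception band; checking compensating factors.
Override check — reserves: 7.8 mo (ok); score: 635 (below 660).
Compensating-factor requirement not fully met.

Denied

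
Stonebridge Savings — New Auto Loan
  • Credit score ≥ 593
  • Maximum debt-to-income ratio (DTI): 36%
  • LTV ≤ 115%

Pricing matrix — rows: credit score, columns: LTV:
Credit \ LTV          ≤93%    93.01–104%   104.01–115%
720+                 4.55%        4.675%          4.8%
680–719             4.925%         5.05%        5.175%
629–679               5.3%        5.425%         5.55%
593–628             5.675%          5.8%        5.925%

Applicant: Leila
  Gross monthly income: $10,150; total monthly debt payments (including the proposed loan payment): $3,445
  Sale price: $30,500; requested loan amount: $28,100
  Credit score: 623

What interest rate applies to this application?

Credit score 623 ≥ 593; Debt-to-income = 3,445/10,150 = 33.9% — meets 36% limit
Loan-to-value = 28,100/30,500 = 92.1% — pass (115% max)
Credit 623 → row 593–628; LTV 92.1% → column ≤93%. Grid cell → 5.675%.

5.675%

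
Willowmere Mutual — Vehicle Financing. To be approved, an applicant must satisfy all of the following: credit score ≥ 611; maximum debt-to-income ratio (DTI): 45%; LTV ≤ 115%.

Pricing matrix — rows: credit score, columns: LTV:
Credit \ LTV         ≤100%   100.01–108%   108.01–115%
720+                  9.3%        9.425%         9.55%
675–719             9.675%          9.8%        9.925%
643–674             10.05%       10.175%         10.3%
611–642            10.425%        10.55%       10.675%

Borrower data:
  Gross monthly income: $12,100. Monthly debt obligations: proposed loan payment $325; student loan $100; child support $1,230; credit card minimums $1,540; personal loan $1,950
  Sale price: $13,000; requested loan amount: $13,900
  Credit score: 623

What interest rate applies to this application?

10.55%

Credit score 623 ≥ 611; Total monthly debts = (325 + 100 + 1,230 + 1,540 + 1,950) = 5,145. Debt-to-income = 5,145/12,100 = 42.5% — meets 45% limit
LTV: 13,900 ÷ 13,000 = 106.9%, within 115% cap
Row: 623 falls in 611–642. Column: 106.9% falls in 100.01–108%. Rate = 10.55%.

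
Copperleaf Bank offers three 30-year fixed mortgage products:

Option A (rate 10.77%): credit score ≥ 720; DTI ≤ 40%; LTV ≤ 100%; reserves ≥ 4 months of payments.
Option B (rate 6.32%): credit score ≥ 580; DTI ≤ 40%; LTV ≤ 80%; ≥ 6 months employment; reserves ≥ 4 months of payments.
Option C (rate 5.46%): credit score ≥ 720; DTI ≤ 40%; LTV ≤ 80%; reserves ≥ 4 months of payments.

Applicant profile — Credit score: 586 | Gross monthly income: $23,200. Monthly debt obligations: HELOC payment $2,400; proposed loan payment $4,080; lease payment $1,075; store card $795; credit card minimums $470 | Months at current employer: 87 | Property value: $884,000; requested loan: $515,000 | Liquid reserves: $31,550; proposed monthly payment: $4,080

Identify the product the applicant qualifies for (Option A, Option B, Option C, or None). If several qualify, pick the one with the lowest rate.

Option B

Total debts = (2,400 + 4,080 + 1,075 + 795 + 470) = 8,820; DTI = 8,820/23,200 = 38%.
LTV = 515,000/884,000 = 58.3%.
Reserves = 31,550/4,080 = 7.7 months.
Option A: score 586 < 720; DTI 38% ≤ 40%; LTV 58.3% ≤ 100%; reserves 7.7 ≥ 4 mo → does not qualify.
Option B: score 586 ≥ 580; DTI 38% ≤ 40%; LTV 58.3% ≤ 80%; employment 87 ≥ 6 mo; reserves 7.7 ≥ 4 mo → qualifies.
Option C: score 586 < 720; DTI 38% ≤ 40%; LTV 58.3% ≤ 80%; reserves 7.7 ≥ 4 mo → does not qualify.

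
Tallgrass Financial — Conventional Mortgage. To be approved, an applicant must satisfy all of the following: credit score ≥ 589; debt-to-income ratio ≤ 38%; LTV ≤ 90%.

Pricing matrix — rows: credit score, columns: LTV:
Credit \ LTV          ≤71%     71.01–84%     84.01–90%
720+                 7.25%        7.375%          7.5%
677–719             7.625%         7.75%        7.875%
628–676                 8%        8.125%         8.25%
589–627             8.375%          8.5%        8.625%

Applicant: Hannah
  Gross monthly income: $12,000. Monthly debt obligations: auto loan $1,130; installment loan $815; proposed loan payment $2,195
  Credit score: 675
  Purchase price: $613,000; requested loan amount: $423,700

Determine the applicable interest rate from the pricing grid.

Credit score 675 ≥ 589; Total monthly debts = (1,130 + 815 + 2,195) = 4,140. DTI: 4,140 ÷ 12,000 = 34.5%, within the 38% cap
LTV = 423,700/613,000 = 69.1% ≤ 90%
Row: 675 falls in 628–676. Column: 69.1% falls in ≤71%. Rate = 8%.

8%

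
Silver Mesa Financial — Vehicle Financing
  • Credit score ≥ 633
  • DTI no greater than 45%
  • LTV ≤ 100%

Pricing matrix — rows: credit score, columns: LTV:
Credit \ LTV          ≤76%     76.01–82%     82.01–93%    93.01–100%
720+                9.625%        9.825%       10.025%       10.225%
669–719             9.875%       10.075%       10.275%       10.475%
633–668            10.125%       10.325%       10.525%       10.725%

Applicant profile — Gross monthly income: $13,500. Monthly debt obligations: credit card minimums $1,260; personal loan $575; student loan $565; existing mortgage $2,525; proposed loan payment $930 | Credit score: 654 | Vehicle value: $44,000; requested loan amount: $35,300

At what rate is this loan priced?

Credit score 654 ≥ 633; Total monthly debts = (1,260 + 575 + 565 + 2,525 + 930) = 5,855. DTI = 5,855/13,500 = 43.4% ≤ 45%
LTV = 35,300/44,000 = 80.2% ≤ 100%
Credit 654 → row 633–668; LTV 80.2% → column 76.01–82%. Grid cell → 10.325%.

10.325%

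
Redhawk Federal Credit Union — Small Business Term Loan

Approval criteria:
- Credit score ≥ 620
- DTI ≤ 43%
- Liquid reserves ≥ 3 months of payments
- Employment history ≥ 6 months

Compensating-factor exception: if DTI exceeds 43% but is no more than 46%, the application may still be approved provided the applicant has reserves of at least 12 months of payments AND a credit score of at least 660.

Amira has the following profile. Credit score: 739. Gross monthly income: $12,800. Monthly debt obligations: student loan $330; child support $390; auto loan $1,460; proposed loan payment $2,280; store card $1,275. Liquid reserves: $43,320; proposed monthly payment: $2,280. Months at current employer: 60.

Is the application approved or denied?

Approved

Credit score 739 ≥ 620 (meets base)
Total debts = (330 + 390 + 1,460 + 2,280 + 1,275) = 5,735. DTI = 5,735/12,800 = 44.8% > 43% — standard DTI limit exceeded.
Liquid reserves cover 43,320/2,280 = 19.0 months — ≥ 3 required
Employment 60 ≥ 6 months
44.8% falls in the override range (43%–46%), so the compensating-factor test applies.
Override check — reserves: 19.0 mo (ok); score: 739 (ok).
Both override conditions satisfied; DTI exception granted.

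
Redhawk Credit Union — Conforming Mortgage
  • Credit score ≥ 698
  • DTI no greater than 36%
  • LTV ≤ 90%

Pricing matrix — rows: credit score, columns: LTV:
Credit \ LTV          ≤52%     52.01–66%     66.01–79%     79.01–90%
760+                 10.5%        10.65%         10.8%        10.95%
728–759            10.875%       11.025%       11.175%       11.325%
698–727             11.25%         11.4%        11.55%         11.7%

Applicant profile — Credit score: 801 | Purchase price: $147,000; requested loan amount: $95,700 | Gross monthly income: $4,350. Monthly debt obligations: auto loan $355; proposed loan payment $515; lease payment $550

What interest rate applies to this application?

10.65%

Credit score 801 ≥ 698; Total monthly debts = (355 + 515 + 550) = 1,420. Debt-to-income = 1,420/4,350 = 32.6% — meets 36% limit
LTV = 95,700/147,000 = 65.1% ≤ 90%
Score 801 is in the 760+ band; LTV 65.1% is in the 52.01–66% band → 10.65%.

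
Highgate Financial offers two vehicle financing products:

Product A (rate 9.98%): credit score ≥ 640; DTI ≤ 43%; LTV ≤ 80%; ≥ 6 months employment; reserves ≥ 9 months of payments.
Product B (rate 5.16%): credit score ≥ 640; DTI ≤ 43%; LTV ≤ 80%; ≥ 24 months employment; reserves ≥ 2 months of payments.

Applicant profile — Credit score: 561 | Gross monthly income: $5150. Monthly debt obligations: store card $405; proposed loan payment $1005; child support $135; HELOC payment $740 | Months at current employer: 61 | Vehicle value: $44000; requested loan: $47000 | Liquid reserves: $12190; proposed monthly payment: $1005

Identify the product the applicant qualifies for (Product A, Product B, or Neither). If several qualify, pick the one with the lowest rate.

Neither

Total debts = (405 + 1,005 + 135 + 740) = 2,285; DTI = 2,285/5,150 = 44.4%.
LTV = 47,000/44,000 = 106.8%.
Reserves = 12,190/1,005 = 12.1 months.
Product A: score 561 < 640; DTI 44.4% > 43%; LTV 106.8% > 80%; employment 61 ≥ 6 mo; reserves 12.1 ≥ 9 mo → does not qualify.
Product B: score 561 < 640; DTI 44.4% > 43%; LTV 106.8% > 80%; employment 61 ≥ 24 mo; reserves 12.1 ≥ 2 mo → does not qualify.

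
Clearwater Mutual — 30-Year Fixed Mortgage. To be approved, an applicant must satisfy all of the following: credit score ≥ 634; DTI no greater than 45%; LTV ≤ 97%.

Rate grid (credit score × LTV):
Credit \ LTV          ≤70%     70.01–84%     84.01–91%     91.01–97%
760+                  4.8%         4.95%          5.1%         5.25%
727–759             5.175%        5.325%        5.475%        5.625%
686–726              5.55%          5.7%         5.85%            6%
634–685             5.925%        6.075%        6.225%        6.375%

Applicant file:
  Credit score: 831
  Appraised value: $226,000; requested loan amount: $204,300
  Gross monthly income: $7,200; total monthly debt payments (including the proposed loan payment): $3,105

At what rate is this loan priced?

Credit score 831 ≥ 634; DTI: 3,105 ÷ 7,200 = 43.1%, within the 45% cap
Loan-to-value = 204,300/226,000 = 90.4% — pass (97% max)
Credit 831 → row 760+; LTV 90.4% → column 84.01–91%. Grid cell → 5.1%.

5.1%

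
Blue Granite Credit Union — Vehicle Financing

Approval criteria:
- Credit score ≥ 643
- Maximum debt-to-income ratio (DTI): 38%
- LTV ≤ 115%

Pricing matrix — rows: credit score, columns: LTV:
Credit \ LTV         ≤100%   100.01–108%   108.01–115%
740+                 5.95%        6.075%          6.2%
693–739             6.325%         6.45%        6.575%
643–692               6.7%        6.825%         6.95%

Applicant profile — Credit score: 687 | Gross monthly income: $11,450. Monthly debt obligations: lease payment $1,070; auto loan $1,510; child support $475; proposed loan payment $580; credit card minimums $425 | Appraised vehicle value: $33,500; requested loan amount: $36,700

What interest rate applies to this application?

Credit score 687 ≥ 643; Total monthly debts = (1,070 + 1,510 + 475 + 580 + 425) = 4,060. DTI: 4,060 ÷ 11,450 = 35.5%, within the 38% cap
Loan-to-value = 36,700/33,500 = 109.6% — pass (115% max)
Credit 687 → row 643–692; LTV 109.6% → column 108.01–115%. Grid cell → 6.95%.

6.95%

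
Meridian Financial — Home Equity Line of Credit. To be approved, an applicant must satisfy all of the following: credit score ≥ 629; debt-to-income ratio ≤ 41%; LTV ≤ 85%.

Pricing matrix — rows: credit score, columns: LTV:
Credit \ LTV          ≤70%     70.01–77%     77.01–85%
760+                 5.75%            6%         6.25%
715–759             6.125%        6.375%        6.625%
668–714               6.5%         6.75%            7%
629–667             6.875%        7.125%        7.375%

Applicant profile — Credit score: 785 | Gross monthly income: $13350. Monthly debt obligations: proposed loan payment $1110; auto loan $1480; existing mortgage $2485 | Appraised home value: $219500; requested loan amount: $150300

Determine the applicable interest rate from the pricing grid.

5.75%

Credit score 785 ≥ 629; Total monthly debts = (1,110 + 1,480 + 2,485) = 5,075. DTI: 5,075 ÷ 13,350 = 38%, within the 41% cap
Loan-to-value = 150,300/219,500 = 68.5% — pass (85% max)
Row: 785 falls in 760+. Column: 68.5% falls in ≤70%. Rate = 5.75%.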